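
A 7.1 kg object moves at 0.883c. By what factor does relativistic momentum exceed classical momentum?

p_rel = γmv, p_class = mv
Ratio = γ = 1/√(1 - 0.883²) = 2.131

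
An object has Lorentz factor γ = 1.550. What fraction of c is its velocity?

From γ = 1/√(1 - v²/c²):
1/γ² = 1/1.550² = 0.41623
v²/c² = 1 - 0.41623 = 0.58377
v/c = √(0.58377) = 0.7640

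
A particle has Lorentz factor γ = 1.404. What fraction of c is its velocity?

From γ = 1/√(1 - v²/c²):
1/γ² = 1/1.404² = 0.5073
v²/c² = 1 - 0.5073 = 0.4927
v/c = √(0.4927) = 0.7019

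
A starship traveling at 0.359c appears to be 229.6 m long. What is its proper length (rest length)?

Contracted length L = 229.6 m
γ = 1/√(1 - 0.359²) = 1.0714
L₀ = γL = 1.0714 × 229.6 = 246.0 m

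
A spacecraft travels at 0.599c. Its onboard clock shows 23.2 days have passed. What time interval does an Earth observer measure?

Proper time Δt₀ = 23.2 days
γ = 1/√(1 - 0.599²) = 1.2488
Δt = γΔt₀ = 1.2488 × 23.2 = 28.97 days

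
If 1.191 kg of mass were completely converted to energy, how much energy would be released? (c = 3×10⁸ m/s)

Using E = mc²:
c² = (3×10⁸)² = 9×10¹⁶ m²/s²
E = 1.191 × 9×10¹⁶ = 1.072×10¹⁷ J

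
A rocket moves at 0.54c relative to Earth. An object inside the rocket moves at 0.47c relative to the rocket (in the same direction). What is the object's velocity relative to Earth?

u = (u' + v)/(1 + u'v/c²)
Numerator: 0.47 + 0.54 = 1.01
Denominator: 1 + 0.2538 = 1.2538
u = 1.01/1.2538 = 0.8056c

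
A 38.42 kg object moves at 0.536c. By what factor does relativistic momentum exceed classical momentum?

p_rel = γmv, p_class = mv
Ratio = γ = 1/√(1 - 0.536²) = 1.185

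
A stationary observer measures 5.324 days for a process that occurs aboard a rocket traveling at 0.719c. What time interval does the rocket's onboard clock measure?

Dilated time Δt = 5.324 days
γ = 1/√(1 - 0.719²) = 1.439
Δt₀ = Δt/γ = 5.324/1.439 = 3.700 days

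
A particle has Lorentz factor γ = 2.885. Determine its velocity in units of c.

From γ = 1/√(1 - v²/c²):
1/γ² = 1/2.885² = 0.1201
v²/c² = 1 - 0.1201 = 0.8799
v/c = √(0.8799) = 0.9380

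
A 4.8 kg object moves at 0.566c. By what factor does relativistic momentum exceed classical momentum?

p_rel = γmv, p_class = mv
Ratio = γ = 1/√(1 - 0.566²) = 1.213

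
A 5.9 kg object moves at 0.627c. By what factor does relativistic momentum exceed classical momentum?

p_rel = γmv, p_class = mv
Ratio = γ = 1/√(1 - 0.627²) = 1.284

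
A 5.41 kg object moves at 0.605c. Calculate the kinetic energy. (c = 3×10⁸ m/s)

γ = 1/√(1 - 0.605²) = 1.2559
γ - 1 = 0.2559
KE = (γ-1)mc² = 0.2559 × 5.41 × (3×10⁸)² = 1.246×10¹⁷ J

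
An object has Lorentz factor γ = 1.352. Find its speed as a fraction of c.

From γ = 1/√(1 - v²/c²):
1/γ² = 1/1.352² = 0.5471
v²/c² = 1 - 0.5471 = 0.4529
v/c = √(0.4529) = 0.6730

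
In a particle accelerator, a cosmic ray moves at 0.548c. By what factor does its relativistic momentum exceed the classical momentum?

p_rel = γmv, p_class = mv
Ratio = γ = 1/√(1 - 0.548²)
= 1/√(0.699696) = 1.195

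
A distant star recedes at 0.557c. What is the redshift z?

β = 0.557
(1+β)/(1-β) = 1.557/0.443 = 3.51467
√(3.51467) = 1.8747
z = 1.8747 - 1 = 0.8747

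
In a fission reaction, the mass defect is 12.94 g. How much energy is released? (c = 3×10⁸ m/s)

Convert mass defect: Δm = 12.94 g = 0.01294 kg
E = Δm·c² = 0.01294 × (3×10⁸)²
= 0.01294 × 9×10¹⁶ = 1.165×10¹⁵ J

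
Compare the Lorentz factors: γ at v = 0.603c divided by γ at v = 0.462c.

γ₁ = 1/√(1 - 0.603²) = 1.254
γ₂ = 1/√(1 - 0.462²) = 1.128
γ₁/γ₂ = 1.254/1.128 = 1.112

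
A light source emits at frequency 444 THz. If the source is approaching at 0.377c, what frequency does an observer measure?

β = v/c = 0.377
(1+β)/(1-β) = 1.377/0.623 = 2.2103
Doppler factor = √(2.2103) = 1.4867
f_obs = 444 × 1.4867 = 660.1 THz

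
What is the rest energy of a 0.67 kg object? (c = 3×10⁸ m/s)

c² = (3×10⁸)² = 9.000×10¹⁶ m²/s²
E₀ = mc² = 0.67 × 9.000×10¹⁶ = 6.030×10¹⁶ J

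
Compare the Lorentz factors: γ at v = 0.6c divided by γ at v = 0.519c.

γ₁ = 1/√(1 - 0.6²) = 1.250
γ₂ = 1/√(1 - 0.519²) = 1.170
γ₁/γ₂ = 1.250/1.170 = 1.068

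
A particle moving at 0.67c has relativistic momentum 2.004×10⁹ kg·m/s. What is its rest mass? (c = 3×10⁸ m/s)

γ = 1/√(1 - 0.67²) = 1.3471
v = 0.67 × 3×10⁸ = 2.010×10⁸ m/s
m = p/(γv) = 2.004×10⁹/(1.3471 × 2.010×10⁸) = 7.401 kg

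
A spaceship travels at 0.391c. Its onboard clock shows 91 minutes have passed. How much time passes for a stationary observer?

Proper time Δt₀ = 91 minutes
γ = 1/√(1 - 0.391²) = 1.0865
Δt = γΔt₀ = 1.0865 × 91 = 98.87 minutes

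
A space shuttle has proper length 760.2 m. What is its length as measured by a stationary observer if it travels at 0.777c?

Proper length L₀ = 760.2 m
γ = 1/√(1 - 0.777²) = 1.5886
L = L₀/γ = 760.2/1.5886 = 478.5 m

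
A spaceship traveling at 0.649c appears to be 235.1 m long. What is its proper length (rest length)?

Contracted length L = 235.1 m
γ = 1/√(1 - 0.649²) = 1.3144
L₀ = γL = 1.3144 × 235.1 = 309.0 m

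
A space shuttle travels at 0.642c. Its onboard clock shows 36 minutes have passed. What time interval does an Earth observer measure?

Proper time Δt₀ = 36 minutes
γ = 1/√(1 - 0.642²) = 1.3043
Δt = γΔt₀ = 1.3043 × 36 = 46.95 minutes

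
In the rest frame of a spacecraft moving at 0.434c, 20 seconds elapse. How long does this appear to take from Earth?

Proper time Δt₀ = 20 seconds
γ = 1/√(1 - 0.434²) = 1.110
Δt = γΔt₀ = 1.110 × 20 = 22.20 seconds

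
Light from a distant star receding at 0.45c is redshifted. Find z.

β = 0.45
(1+β)/(1-β) = 1.45/0.55 = 2.6364
√(2.6364) = 1.6237
z = 1.6237 - 1 = 0.6237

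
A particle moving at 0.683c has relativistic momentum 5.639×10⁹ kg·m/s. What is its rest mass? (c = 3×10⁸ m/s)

γ = 1/√(1 - 0.683²) = 1.369
v = 0.683 × 3×10⁸ = 2.049×10⁸ m/s
m = p/(γv) = 5.639×10⁹/(1.369 × 2.049×10⁸) = 20.10 kg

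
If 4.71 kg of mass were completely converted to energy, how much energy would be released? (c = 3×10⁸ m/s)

Using E = mc²:
c² = (3×10⁸)² = 9×10¹⁶ m²/s²
E = 4.71 × 9×10¹⁶ = 4.239×10¹⁷ J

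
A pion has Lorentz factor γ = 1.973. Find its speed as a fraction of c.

From γ = 1/√(1 - v²/c²):
1/γ² = 1/1.973² = 0.2569
v²/c² = 1 - 0.2569 = 0.7431
v/c = √(0.7431) = 0.8620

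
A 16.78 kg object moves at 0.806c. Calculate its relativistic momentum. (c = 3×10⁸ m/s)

γ = 1/√(1 - 0.806²) = 1.6894
v = 0.806 × 3×10⁸ = 2.418×10⁸ m/s
p = γmv = 1.6894 × 16.78 × 2.418×10⁸ = 6.855×10⁹ kg·m/s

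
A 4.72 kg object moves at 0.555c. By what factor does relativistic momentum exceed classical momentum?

p_rel = γmv, p_class = mv
Ratio = γ = 1/√(1 - 0.555²) = 1.202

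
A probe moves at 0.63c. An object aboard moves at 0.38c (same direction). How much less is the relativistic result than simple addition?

Classical: u' + v = 0.38 + 0.63 = 1.01c
Relativistic: u = (0.38 + 0.63)/(1 + 0.2394) = 1.01/1.2394 = 0.8149c
Difference: 1.01 - 0.8149 = 0.1951c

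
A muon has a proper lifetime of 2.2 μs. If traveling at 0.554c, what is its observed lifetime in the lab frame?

Proper lifetime τ₀ = 2.2 μs
γ = 1/√(1 - 0.554²) = 1.2012
τ = γτ₀ = 1.2012 × 2.2 μs = 2.643 μs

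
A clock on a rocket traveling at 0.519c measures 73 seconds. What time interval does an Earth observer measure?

Proper time Δt₀ = 73 seconds
γ = 1/√(1 - 0.519²) = 1.1699
Δt = γΔt₀ = 1.1699 × 73 = 85.40 seconds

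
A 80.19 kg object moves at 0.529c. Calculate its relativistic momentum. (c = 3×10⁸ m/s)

γ = 1/√(1 - 0.529²) = 1.1784
v = 0.529 × 3×10⁸ = 1.587×10⁸ m/s
p = γmv = 1.1784 × 80.19 × 1.587×10⁸ = 1.500×10¹⁰ kg·m/s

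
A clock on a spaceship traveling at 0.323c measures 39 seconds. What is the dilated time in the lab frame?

Proper time Δt₀ = 39 seconds
γ = 1/√(1 - 0.323²) = 1.0566
Δt = γΔt₀ = 1.0566 × 39 = 41.21 seconds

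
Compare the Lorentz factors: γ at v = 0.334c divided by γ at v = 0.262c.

γ₁ = 1/√(1 - 0.334²) = 1.061
γ₂ = 1/√(1 - 0.262²) = 1.036
γ₁/γ₂ = 1.061/1.036 = 1.024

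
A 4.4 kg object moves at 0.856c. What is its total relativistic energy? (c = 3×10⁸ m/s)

γ = 1/√(1 - 0.856²) = 1.9343
mc² = 4.4 × (3×10⁸)² = 3.960×10¹⁷ J
E = γmc² = 1.9343 × 3.960×10¹⁷ = 7.660×10¹⁷ J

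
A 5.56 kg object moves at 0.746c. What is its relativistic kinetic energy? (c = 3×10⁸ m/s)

γ = 1/√(1 - 0.746²) = 1.5016
γ - 1 = 0.5016
KE = (γ-1)mc² = 0.5016 × 5.56 × (3×10⁸)² = 2.510×10¹⁷ J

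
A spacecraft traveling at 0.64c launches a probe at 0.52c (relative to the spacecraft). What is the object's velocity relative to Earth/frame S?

u = (u' + v)/(1 + u'v/c²)
Numerator: 0.52 + 0.64 = 1.16
Denominator: 1 + 0.3328 = 1.3328
u = 1.16/1.3328 = 0.8703c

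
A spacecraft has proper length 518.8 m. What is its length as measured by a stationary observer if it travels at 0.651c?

Proper length L₀ = 518.8 m
γ = 1/√(1 - 0.651²) = 1.3174
L = L₀/γ = 518.8/1.3174 = 393.8 m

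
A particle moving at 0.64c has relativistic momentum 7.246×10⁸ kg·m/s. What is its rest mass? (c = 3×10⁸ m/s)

γ = 1/√(1 - 0.64²) = 1.3014
v = 0.64 × 3×10⁸ = 1.920×10⁸ m/s
m = p/(γv) = 7.246×10⁸/(1.3014 × 1.920×10⁸) = 2.900 kg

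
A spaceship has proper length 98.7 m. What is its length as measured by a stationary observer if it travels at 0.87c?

Proper length L₀ = 98.7 m
γ = 1/√(1 - 0.87²) = 2.0282
L = L₀/γ = 98.7/2.0282 = 48.66 m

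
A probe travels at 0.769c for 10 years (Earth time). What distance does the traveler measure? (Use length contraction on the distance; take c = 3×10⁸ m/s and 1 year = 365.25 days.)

Earth distance: d = v × t = 0.769c × 10 yr = 7.2803×10¹⁶ m
γ = 1.5643
d' = d/γ = 7.2803×10¹⁶/1.5643 = 4.654×10¹⁶ m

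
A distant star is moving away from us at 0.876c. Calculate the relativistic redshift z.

β = 0.876
(1+β)/(1-β) = 1.876/0.124 = 15.13
√(15.13) = 3.890
z = 3.890 - 1 = 2.890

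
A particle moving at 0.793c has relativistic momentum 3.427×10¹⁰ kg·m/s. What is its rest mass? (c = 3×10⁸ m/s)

γ = 1/√(1 - 0.793²) = 1.6414
v = 0.793 × 3×10⁸ = 2.379×10⁸ m/s
m = p/(γv) = 3.427×10¹⁰/(1.6414 × 2.379×10⁸) = 87.76 kg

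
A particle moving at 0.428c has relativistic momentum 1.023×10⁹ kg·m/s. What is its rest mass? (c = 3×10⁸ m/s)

γ = 1/√(1 - 0.428²) = 1.10647
v = 0.428 × 3×10⁸ = 1.284×10⁸ m/s
m = p/(γv) = 1.023×10⁹/(1.10647 × 1.284×10⁸) = 7.201 kg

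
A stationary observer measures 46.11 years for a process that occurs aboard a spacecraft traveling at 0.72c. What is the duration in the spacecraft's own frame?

Dilated time Δt = 46.11 years
γ = 1/√(1 - 0.72²) = 1.441
Δt₀ = Δt/γ = 46.11/1.441 = 32.00 years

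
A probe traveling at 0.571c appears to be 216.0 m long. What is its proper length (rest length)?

Contracted length L = 216.0 m
γ = 1/√(1 - 0.571²) = 1.218
L₀ = γL = 1.218 × 216.0 = 263.1 m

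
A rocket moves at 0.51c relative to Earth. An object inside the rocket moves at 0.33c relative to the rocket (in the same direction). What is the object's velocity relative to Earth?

u = (u' + v)/(1 + u'v/c²)
Numerator: 0.33 + 0.51 = 0.84
Denominator: 1 + 0.1683 = 1.1683
u = 0.84/1.1683 = 0.7190c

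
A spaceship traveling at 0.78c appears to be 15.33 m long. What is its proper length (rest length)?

Contracted length L = 15.33 m
γ = 1/√(1 - 0.78²) = 1.598
L₀ = γL = 1.598 × 15.33 = 24.50 m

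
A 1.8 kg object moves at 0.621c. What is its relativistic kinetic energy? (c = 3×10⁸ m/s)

γ = 1/√(1 - 0.621²) = 1.2758
γ - 1 = 0.2758
KE = (γ-1)mc² = 0.2758 × 1.8 × (3×10⁸)² = 4.468×10¹⁶ J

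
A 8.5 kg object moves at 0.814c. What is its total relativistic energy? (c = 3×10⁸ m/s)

γ = 1/√(1 - 0.814²) = 1.722
mc² = 8.5 × (3×10⁸)² = 7.650×10¹⁷ J
E = γmc² = 1.722 × 7.650×10¹⁷ = 1.317×10¹⁸ J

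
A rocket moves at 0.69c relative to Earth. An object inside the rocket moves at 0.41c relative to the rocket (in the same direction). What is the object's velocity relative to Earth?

u = (u' + v)/(1 + u'v/c²)
Numerator: 0.41 + 0.69 = 1.1
Denominator: 1 + 0.2829 = 1.2829
u = 1.1/1.2829 = 0.8574c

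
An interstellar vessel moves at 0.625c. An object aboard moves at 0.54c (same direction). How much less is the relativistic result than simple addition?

Classical: u' + v = 0.54 + 0.625 = 1.165c
Relativistic: u = (0.54 + 0.625)/(1 + 0.3375) = 1.165/1.3375 = 0.8710c
Difference: 1.165 - 0.8710 = 0.2940c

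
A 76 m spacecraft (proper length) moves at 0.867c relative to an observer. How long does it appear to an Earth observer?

Proper length L₀ = 76 m
γ = 1/√(1 - 0.867²) = 2.007
L = L₀/γ = 76/2.007 = 37.87 m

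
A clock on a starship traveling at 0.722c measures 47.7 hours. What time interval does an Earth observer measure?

Proper time Δt₀ = 47.7 hours
γ = 1/√(1 - 0.722²) = 1.4453
Δt = γΔt₀ = 1.4453 × 47.7 = 68.94 hours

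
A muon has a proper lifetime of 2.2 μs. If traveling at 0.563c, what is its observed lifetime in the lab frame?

Proper lifetime τ₀ = 2.2 μs
γ = 1/√(1 - 0.563²) = 1.210
τ = γτ₀ = 1.210 × 2.2 μs = 2.662 μs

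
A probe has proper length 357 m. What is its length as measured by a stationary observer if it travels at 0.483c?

Proper length L₀ = 357 m
γ = 1/√(1 - 0.483²) = 1.142
L = L₀/γ = 357/1.142 = 312.6 m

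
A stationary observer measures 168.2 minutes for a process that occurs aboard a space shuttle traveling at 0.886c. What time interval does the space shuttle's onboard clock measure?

Dilated time Δt = 168.2 minutes
γ = 1/√(1 - 0.886²) = 2.1566
Δt₀ = Δt/γ = 168.2/2.1566 = 77.99 minutes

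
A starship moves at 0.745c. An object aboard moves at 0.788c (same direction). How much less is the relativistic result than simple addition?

Classical: u' + v = 0.788 + 0.745 = 1.533c
Relativistic: u = (0.788 + 0.745)/(1 + 0.58706) = 1.533/1.58706 = 0.9659c
Difference: 1.533 - 0.9659 = 0.5671c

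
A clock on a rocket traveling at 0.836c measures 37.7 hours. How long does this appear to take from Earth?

Proper time Δt₀ = 37.7 hours
γ = 1/√(1 - 0.836²) = 1.8224
Δt = γΔt₀ = 1.8224 × 37.7 = 68.70 hours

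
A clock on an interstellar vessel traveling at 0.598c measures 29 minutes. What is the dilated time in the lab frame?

Proper time Δt₀ = 29 minutes
γ = 1/√(1 - 0.598²) = 1.2477
Δt = γΔt₀ = 1.2477 × 29 = 36.18 minutes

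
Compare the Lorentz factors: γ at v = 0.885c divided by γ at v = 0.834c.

γ₁ = 1/√(1 - 0.885²) = 2.148
γ₂ = 1/√(1 - 0.834²) = 1.812
γ₁/γ₂ = 2.148/1.812 = 1.185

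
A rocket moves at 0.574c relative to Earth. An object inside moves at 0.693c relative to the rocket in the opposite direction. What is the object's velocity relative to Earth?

Object's velocity in rocket frame is u' = -0.693c
u = (u' + v)/(1 + u'v/c²) = (v - 0.693)/(1 - 0.693·v/c²)
Numerator: 0.574 - 0.693 = -0.119
Denominator: 1 - 0.397782 = 0.602218
u = -0.119/0.602218 = -0.1976c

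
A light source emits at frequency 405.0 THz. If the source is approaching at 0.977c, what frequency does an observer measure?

β = v/c = 0.977
(1+β)/(1-β) = 1.977/0.023 = 85.96
Doppler factor = √(85.96) = 9.271
f_obs = 405.0 × 9.271 = 3755 THz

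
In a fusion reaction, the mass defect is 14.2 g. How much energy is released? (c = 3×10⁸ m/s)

Convert mass defect: Δm = 14.2 g = 0.0142 kg
E = Δm·c² = 0.0142 × (3×10⁸)²
= 0.0142 × 9×10¹⁶ = 1.278×10¹⁵ J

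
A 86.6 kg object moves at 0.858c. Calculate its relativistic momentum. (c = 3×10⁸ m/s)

γ = 1/√(1 - 0.858²) = 1.947
v = 0.858 × 3×10⁸ = 2.574×10⁸ m/s
p = γmv = 1.947 × 86.6 × 2.574×10⁸ = 4.340×10¹⁰ kg·m/s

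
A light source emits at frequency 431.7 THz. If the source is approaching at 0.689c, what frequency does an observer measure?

β = v/c = 0.689
(1+β)/(1-β) = 1.689/0.311 = 5.431
Doppler factor = √(5.431) = 2.330
f_obs = 431.7 × 2.330 = 1006 THz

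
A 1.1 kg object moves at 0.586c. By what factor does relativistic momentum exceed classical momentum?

p_rel = γmv, p_class = mv
Ratio = γ = 1/√(1 - 0.586²) = 1.234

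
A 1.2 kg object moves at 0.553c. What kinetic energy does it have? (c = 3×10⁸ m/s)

γ = 1/√(1 - 0.553²) = 1.2002
γ - 1 = 0.2002
KE = (γ-1)mc² = 0.2002 × 1.2 × (3×10⁸)² = 2.162×10¹⁶ J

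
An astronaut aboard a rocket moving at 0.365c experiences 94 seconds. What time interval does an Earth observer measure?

Proper time Δt₀ = 94 seconds
γ = 1/√(1 - 0.365²) = 1.074
Δt = γΔt₀ = 1.074 × 94 = 101.0 seconds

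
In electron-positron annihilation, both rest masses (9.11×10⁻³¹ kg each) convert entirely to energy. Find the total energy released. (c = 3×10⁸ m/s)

Both particles have the same rest mass, so total mass = 2m
E = 2m·c² = 2 × 9.11×10⁻³¹ × (3×10⁸)²
= 2 × 9.11×10⁻³¹ × 9×10¹⁶
= 1.640×10⁻¹³ J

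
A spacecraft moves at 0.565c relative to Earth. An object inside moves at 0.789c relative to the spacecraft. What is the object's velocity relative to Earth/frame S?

u = (u' + v)/(1 + u'v/c²)
Numerator: 0.789 + 0.565 = 1.354
Denominator: 1 + 0.445785 = 1.445785
u = 1.354/1.445785 = 0.9365c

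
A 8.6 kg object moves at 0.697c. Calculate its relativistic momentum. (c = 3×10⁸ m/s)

γ = 1/√(1 - 0.697²) = 1.3946
v = 0.697 × 3×10⁸ = 2.091×10⁸ m/s
p = γmv = 1.3946 × 8.6 × 2.091×10⁸ = 2.508×10⁹ kg·m/s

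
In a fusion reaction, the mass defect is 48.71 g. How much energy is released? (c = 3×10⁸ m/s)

Convert mass defect: Δm = 48.71 g = 0.04871 kg
E = Δm·c² = 0.04871 × (3×10⁸)²
= 0.04871 × 9×10¹⁶ = 4.384×10¹⁵ J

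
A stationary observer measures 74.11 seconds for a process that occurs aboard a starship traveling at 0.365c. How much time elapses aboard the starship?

Dilated time Δt = 74.11 seconds
γ = 1/√(1 - 0.365²) = 1.074
Δt₀ = Δt/γ = 74.11/1.074 = 69.00 seconds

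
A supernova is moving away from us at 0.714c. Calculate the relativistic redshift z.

β = 0.714
(1+β)/(1-β) = 1.714/0.286 = 5.993
√(5.993) = 2.448
z = 2.448 - 1 = 1.448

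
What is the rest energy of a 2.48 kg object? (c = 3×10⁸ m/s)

c² = (3×10⁸)² = 9.000×10¹⁶ m²/s²
E₀ = mc² = 2.48 × 9.000×10¹⁶ = 2.232×10¹⁷ J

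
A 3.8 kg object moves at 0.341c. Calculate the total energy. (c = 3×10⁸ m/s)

γ = 1/√(1 - 0.341²) = 1.0638
mc² = 3.8 × (3×10⁸)² = 3.420×10¹⁷ J
E = γmc² = 1.0638 × 3.420×10¹⁷ = 3.638×10¹⁷ J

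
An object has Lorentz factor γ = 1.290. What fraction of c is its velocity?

From γ = 1/√(1 - v²/c²):
1/γ² = 1/1.290² = 0.6009
v²/c² = 1 - 0.6009 = 0.3991
v/c = √(0.3991) = 0.6317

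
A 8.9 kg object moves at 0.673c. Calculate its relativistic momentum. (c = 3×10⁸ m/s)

γ = 1/√(1 - 0.673²) = 1.352
v = 0.673 × 3×10⁸ = 2.019×10⁸ m/s
p = γmv = 1.352 × 8.9 × 2.019×10⁸ = 2.429×10⁹ kg·m/s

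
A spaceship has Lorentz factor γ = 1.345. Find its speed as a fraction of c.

From γ = 1/√(1 - v²/c²):
1/γ² = 1/1.345² = 0.5528
v²/c² = 1 - 0.5528 = 0.4472
v/c = √(0.4472) = 0.6687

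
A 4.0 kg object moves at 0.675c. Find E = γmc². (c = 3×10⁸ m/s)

γ = 1/√(1 - 0.675²) = 1.3553
mc² = 4.0 × (3×10⁸)² = 3.600×10¹⁷ J
E = γmc² = 1.3553 × 3.600×10¹⁷ = 4.879×10¹⁷ J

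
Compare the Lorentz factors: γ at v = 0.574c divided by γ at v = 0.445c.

γ₁ = 1/√(1 - 0.574²) = 1.2212
γ₂ = 1/√(1 - 0.445²) = 1.1167
γ₁/γ₂ = 1.2212/1.1167 = 1.094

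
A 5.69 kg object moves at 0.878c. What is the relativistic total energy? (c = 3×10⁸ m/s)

γ = 1/√(1 - 0.878²) = 2.089
mc² = 5.69 × (3×10⁸)² = 5.121×10¹⁷ J
E = γmc² = 2.089 × 5.121×10¹⁷ = 1.070×10¹⁸ J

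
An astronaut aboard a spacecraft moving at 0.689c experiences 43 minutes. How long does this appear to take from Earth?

Proper time Δt₀ = 43 minutes
γ = 1/√(1 - 0.689²) = 1.3798
Δt = γΔt₀ = 1.3798 × 43 = 59.33 minutes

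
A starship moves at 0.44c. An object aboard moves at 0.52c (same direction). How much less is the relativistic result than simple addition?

Classical: u' + v = 0.52 + 0.44 = 0.96c
Relativistic: u = (0.52 + 0.44)/(1 + 0.2288) = 0.96/1.2288 = 0.78125c
Difference: 0.96 - 0.78125 = 0.1788c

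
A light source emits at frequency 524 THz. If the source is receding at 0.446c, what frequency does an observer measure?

β = v/c = 0.446
(1-β)/(1+β) = 0.554/1.446 = 0.38313
Doppler factor = √(0.38313) = 0.61897
f_obs = 524 × 0.61897 = 324.3 THz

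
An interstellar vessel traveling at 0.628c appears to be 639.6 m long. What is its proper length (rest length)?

Contracted length L = 639.6 m
γ = 1/√(1 - 0.628²) = 1.285
L₀ = γL = 1.285 × 639.6 = 821.9 m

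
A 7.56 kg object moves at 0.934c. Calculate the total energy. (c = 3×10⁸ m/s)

γ = 1/√(1 - 0.934²) = 2.799
mc² = 7.56 × (3×10⁸)² = 6.804×10¹⁷ J
E = γmc² = 2.799 × 6.804×10¹⁷ = 1.904×10¹⁸ J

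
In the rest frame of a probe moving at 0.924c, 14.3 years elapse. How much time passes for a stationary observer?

Proper time Δt₀ = 14.3 years
γ = 1/√(1 - 0.924²) = 2.6151
Δt = γΔt₀ = 2.6151 × 14.3 = 37.40 years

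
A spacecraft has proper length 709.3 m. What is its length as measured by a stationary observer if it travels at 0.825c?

Proper length L₀ = 709.3 m
γ = 1/√(1 - 0.825²) = 1.7695
L = L₀/γ = 709.3/1.7695 = 400.8 m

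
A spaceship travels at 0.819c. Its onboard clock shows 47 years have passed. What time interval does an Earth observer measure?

Proper time Δt₀ = 47 years
γ = 1/√(1 - 0.819²) = 1.7428
Δt = γΔt₀ = 1.7428 × 47 = 81.91 years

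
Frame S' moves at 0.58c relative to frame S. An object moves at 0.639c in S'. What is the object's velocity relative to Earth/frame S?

u = (u' + v)/(1 + u'v/c²)
Numerator: 0.639 + 0.58 = 1.219
Denominator: 1 + 0.37062 = 1.37062
u = 1.219/1.37062 = 0.8894c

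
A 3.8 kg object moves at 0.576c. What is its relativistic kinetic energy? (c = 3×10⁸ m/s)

γ = 1/√(1 - 0.576²) = 1.2233
γ - 1 = 0.2233
KE = (γ-1)mc² = 0.2233 × 3.8 × (3×10⁸)² = 7.637×10¹⁶ J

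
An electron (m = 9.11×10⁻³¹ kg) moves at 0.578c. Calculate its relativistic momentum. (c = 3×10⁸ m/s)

γ = 1/√(1 - 0.578²) = 1.2254
v = 0.578 × 3×10⁸ = 1.734×10⁸ m/s
p = γmv = 1.2254 × 9.11×10⁻³¹ × 1.734×10⁸ = 1.936×10⁻²² kg·m/s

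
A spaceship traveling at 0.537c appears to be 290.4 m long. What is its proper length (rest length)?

Contracted length L = 290.4 m
γ = 1/√(1 - 0.537²) = 1.1854
L₀ = γL = 1.1854 × 290.4 = 344.2 m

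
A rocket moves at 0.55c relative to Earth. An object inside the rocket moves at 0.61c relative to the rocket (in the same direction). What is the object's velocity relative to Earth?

u = (u' + v)/(1 + u'v/c²)
Numerator: 0.61 + 0.55 = 1.16
Denominator: 1 + 0.3355 = 1.3355
u = 1.16/1.3355 = 0.8686c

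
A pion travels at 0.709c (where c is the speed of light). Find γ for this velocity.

v/c = 0.709, so (v/c)² = 0.502681
1 - (v/c)² = 0.497319
γ = 1/√(0.497319) = 1.418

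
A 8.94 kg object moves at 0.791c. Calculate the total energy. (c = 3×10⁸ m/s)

γ = 1/√(1 - 0.791²) = 1.634
mc² = 8.94 × (3×10⁸)² = 8.046×10¹⁷ J
E = γmc² = 1.634 × 8.046×10¹⁷ = 1.315×10¹⁸ J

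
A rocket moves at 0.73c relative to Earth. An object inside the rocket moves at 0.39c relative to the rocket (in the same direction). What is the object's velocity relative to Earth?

u = (u' + v)/(1 + u'v/c²)
Numerator: 0.39 + 0.73 = 1.12
Denominator: 1 + 0.2847 = 1.2847
u = 1.12/1.2847 = 0.8718c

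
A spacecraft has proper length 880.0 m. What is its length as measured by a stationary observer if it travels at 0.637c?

Proper length L₀ = 880.0 m
γ = 1/√(1 - 0.637²) = 1.2972
L = L₀/γ = 880.0/1.2972 = 678.4 m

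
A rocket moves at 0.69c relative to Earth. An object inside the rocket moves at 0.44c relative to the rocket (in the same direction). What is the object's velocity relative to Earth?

u = (u' + v)/(1 + u'v/c²)
Numerator: 0.44 + 0.69 = 1.13
Denominator: 1 + 0.3036 = 1.3036
u = 1.13/1.3036 = 0.8668c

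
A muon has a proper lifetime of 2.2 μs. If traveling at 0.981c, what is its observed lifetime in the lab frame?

Proper lifetime τ₀ = 2.2 μs
γ = 1/√(1 - 0.981²) = 5.154
τ = γτ₀ = 5.154 × 2.2 μs = 11.34 μs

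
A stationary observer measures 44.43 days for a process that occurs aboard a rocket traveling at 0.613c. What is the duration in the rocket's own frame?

Dilated time Δt = 44.43 days
γ = 1/√(1 - 0.613²) = 1.2657
Δt₀ = Δt/γ = 44.43/1.2657 = 35.10 days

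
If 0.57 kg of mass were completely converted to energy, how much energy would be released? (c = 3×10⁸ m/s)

Using E = mc²:
c² = (3×10⁸)² = 9×10¹⁶ m²/s²
E = 0.57 × 9×10¹⁶ = 5.130×10¹⁶ J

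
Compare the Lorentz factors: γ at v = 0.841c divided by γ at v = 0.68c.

γ₁ = 1/√(1 - 0.841²) = 1.848
γ₂ = 1/√(1 - 0.68²) = 1.364
γ₁/γ₂ = 1.848/1.364 = 1.355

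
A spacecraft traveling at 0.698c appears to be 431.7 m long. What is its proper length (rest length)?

Contracted length L = 431.7 m
γ = 1/√(1 - 0.698²) = 1.3965
L₀ = γL = 1.3965 × 431.7 = 602.9 m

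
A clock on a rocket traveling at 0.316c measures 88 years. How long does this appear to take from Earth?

Proper time Δt₀ = 88 years
γ = 1/√(1 - 0.316²) = 1.054
Δt = γΔt₀ = 1.054 × 88 = 92.75 years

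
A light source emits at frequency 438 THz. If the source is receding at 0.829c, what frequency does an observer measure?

β = v/c = 0.829
(1-β)/(1+β) = 0.171/1.829 = 0.09349
Doppler factor = √(0.09349) = 0.3058
f_obs = 438 × 0.3058 = 133.9 THz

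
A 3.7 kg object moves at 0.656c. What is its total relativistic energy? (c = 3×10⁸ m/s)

γ = 1/√(1 - 0.656²) = 1.325
mc² = 3.7 × (3×10⁸)² = 3.330×10¹⁷ J
E = γmc² = 1.325 × 3.330×10¹⁷ = 4.412×10¹⁷ J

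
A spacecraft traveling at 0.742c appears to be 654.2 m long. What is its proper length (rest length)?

Contracted length L = 654.2 m
γ = 1/√(1 - 0.742²) = 1.4916
L₀ = γL = 1.4916 × 654.2 = 975.8 m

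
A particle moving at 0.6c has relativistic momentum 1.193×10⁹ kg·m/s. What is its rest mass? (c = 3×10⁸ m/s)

γ = 1/√(1 - 0.6²) = 1.250
v = 0.6 × 3×10⁸ = 1.800×10⁸ m/s
m = p/(γv) = 1.193×10⁹/(1.250 × 1.800×10⁸) = 5.302 kg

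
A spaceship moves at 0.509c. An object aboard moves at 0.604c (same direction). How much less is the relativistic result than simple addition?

Classical: u' + v = 0.604 + 0.509 = 1.113c
Relativistic: u = (0.604 + 0.509)/(1 + 0.307436) = 1.113/1.307436 = 0.8513c
Difference: 1.113 - 0.8513 = 0.2617c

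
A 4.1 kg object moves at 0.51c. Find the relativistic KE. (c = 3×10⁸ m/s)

γ = 1/√(1 - 0.51²) = 1.16255
γ - 1 = 0.16255
KE = (γ-1)mc² = 0.16255 × 4.1 × (3×10⁸)² = 5.998×10¹⁶ J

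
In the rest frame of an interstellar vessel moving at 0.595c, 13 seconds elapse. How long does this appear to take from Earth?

Proper time Δt₀ = 13 seconds
γ = 1/√(1 - 0.595²) = 1.244
Δt = γΔt₀ = 1.244 × 13 = 16.17 seconds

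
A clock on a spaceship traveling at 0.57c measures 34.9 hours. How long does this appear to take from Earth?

Proper time Δt₀ = 34.9 hours
γ = 1/√(1 - 0.57²) = 1.2171
Δt = γΔt₀ = 1.2171 × 34.9 = 42.48 hours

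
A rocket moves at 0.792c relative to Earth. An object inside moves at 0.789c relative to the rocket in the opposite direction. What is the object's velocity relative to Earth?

Object's velocity in rocket frame is u' = -0.789c
u = (u' + v)/(1 + u'v/c²) = (v - 0.789)/(1 - 0.789·v/c²)
Numerator: 0.792 - 0.789 = 0.003
Denominator: 1 - 0.624888 = 0.375112
u = 0.003/0.375112 = 0.007998c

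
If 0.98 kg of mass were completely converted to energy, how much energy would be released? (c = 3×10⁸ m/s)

Using E = mc²:
c² = (3×10⁸)² = 9×10¹⁶ m²/s²
E = 0.98 × 9×10¹⁶ = 8.820×10¹⁶ J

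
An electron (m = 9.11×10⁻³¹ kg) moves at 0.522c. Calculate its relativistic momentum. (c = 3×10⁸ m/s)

γ = 1/√(1 - 0.522²) = 1.1724
v = 0.522 × 3×10⁸ = 1.566×10⁸ m/s
p = γmv = 1.1724 × 9.11×10⁻³¹ × 1.566×10⁸ = 1.673×10⁻²² kg·m/s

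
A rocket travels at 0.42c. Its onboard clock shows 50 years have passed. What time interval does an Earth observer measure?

Proper time Δt₀ = 50 years
γ = 1/√(1 - 0.42²) = 1.101899
Δt = γΔt₀ = 1.101899 × 50 = 55.09 years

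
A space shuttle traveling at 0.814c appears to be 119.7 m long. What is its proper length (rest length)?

Contracted length L = 119.7 m
γ = 1/√(1 - 0.814²) = 1.722
L₀ = γL = 1.722 × 119.7 = 206.1 m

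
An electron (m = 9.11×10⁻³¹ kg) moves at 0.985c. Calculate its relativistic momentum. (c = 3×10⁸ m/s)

γ = 1/√(1 - 0.985²) = 5.795
v = 0.985 × 3×10⁸ = 2.955×10⁸ m/s
p = γmv = 5.795 × 9.11×10⁻³¹ × 2.955×10⁸ = 1.560×10⁻²¹ kg·m/s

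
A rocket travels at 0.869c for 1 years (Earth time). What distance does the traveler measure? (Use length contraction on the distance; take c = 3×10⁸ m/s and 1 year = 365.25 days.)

Earth distance: d = v × t = 0.869c × 1 yr = 8.227×10¹⁵ m
γ = 2.021
d' = d/γ = 8.227×10¹⁵/2.021 = 4.071×10¹⁵ m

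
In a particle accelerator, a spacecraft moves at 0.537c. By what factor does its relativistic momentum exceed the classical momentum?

p_rel = γmv, p_class = mv
Ratio = γ = 1/√(1 - 0.537²)
= 1/√(0.711631) = 1.185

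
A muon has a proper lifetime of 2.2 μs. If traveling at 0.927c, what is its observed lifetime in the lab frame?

Proper lifetime τ₀ = 2.2 μs
γ = 1/√(1 - 0.927²) = 2.6662
τ = γτ₀ = 2.6662 × 2.2 μs = 5.866 μs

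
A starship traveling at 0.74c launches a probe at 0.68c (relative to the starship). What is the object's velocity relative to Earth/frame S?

u = (u' + v)/(1 + u'v/c²)
Numerator: 0.68 + 0.74 = 1.42
Denominator: 1 + 0.5032 = 1.5032
u = 1.42/1.5032 = 0.9447c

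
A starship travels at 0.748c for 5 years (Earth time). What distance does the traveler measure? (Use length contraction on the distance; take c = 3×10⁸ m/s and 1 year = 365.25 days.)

Earth distance: d = v × t = 0.748c × 5 yr = 3.541×10¹⁶ m
γ = 1.507
d' = d/γ = 3.541×10¹⁶/1.507 = 2.350×10¹⁶ m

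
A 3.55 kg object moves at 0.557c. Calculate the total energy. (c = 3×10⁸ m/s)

γ = 1/√(1 - 0.557²) = 1.204
mc² = 3.55 × (3×10⁸)² = 3.195×10¹⁷ J
E = γmc² = 1.204 × 3.195×10¹⁷ = 3.847×10¹⁷ J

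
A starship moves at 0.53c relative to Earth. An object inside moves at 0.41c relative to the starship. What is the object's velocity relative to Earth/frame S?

u = (u' + v)/(1 + u'v/c²)
Numerator: 0.41 + 0.53 = 0.94
Denominator: 1 + 0.2173 = 1.2173
u = 0.94/1.2173 = 0.7722c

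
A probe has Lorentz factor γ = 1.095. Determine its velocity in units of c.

From γ = 1/√(1 - v²/c²):
1/γ² = 1/1.095² = 0.8340
v²/c² = 1 - 0.8340 = 0.1660
v/c = √(0.1660) = 0.4074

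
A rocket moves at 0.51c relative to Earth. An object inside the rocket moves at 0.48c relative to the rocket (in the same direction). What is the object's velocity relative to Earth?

u = (u' + v)/(1 + u'v/c²)
Numerator: 0.48 + 0.51 = 0.99
Denominator: 1 + 0.2448 = 1.2448
u = 0.99/1.2448 = 0.7953c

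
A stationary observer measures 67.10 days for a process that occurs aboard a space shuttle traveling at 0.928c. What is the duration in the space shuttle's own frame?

Dilated time Δt = 67.10 days
γ = 1/√(1 - 0.928²) = 2.684
Δt₀ = Δt/γ = 67.10/2.684 = 25.00 days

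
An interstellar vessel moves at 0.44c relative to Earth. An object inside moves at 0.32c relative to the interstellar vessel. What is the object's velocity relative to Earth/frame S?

u = (u' + v)/(1 + u'v/c²)
Numerator: 0.32 + 0.44 = 0.76
Denominator: 1 + 0.1408 = 1.1408
u = 0.76/1.1408 = 0.6662c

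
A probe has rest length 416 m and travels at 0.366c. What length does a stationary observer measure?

Proper length L₀ = 416 m
γ = 1/√(1 - 0.366²) = 1.0746
L = L₀/γ = 416/1.0746 = 387.1 m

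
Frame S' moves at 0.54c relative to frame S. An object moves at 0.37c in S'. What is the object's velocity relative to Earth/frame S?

u = (u' + v)/(1 + u'v/c²)
Numerator: 0.37 + 0.54 = 0.91
Denominator: 1 + 0.1998 = 1.1998
u = 0.91/1.1998 = 0.7585c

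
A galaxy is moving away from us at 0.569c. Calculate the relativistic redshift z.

β = 0.569
(1+β)/(1-β) = 1.569/0.431 = 3.640
√(3.640) = 1.908
z = 1.908 - 1 = 0.9080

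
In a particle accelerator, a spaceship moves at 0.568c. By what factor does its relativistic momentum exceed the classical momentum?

p_rel = γmv, p_class = mv
Ratio = γ = 1/√(1 - 0.568²)
= 1/√(0.677376) = 1.215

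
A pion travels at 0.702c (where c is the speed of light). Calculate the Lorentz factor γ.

v/c = 0.702, so (v/c)² = 0.492804
1 - (v/c)² = 0.507196
γ = 1/√(0.507196) = 1.404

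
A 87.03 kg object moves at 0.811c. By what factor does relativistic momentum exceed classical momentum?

p_rel = γmv, p_class = mv
Ratio = γ = 1/√(1 - 0.811²) = 1.709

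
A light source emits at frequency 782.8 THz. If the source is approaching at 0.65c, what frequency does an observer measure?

β = v/c = 0.65
(1+β)/(1-β) = 1.65/0.35 = 4.714
Doppler factor = √(4.714) = 2.1712
f_obs = 782.8 × 2.1712 = 1700 THz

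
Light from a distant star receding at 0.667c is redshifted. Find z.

β = 0.667
(1+β)/(1-β) = 1.667/0.333 = 5.006
√(5.006) = 2.237
z = 2.237 - 1 = 1.237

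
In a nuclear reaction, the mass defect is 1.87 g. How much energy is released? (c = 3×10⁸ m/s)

Convert mass defect: Δm = 1.87 g = 0.00187 kg
E = Δm·c² = 0.00187 × (3×10⁸)²
= 0.00187 × 9×10¹⁶ = 1.683×10¹⁴ J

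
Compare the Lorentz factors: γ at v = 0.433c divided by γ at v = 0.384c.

γ₁ = 1/√(1 - 0.433²) = 1.109
γ₂ = 1/√(1 - 0.384²) = 1.083
γ₁/γ₂ = 1.109/1.083 = 1.024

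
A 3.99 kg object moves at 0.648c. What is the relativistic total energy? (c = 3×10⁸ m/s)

γ = 1/√(1 - 0.648²) = 1.313
mc² = 3.99 × (3×10⁸)² = 3.591×10¹⁷ J
E = γmc² = 1.313 × 3.591×10¹⁷ = 4.715×10¹⁷ J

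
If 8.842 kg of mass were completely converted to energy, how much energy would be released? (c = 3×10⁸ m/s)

Using E = mc²:
c² = (3×10⁸)² = 9×10¹⁶ m²/s²
E = 8.842 × 9×10¹⁶ = 7.958×10¹⁷ J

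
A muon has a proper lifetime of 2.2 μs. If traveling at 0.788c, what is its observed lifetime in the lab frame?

Proper lifetime τ₀ = 2.2 μs
γ = 1/√(1 - 0.788²) = 1.624
τ = γτ₀ = 1.624 × 2.2 μs = 3.573 μs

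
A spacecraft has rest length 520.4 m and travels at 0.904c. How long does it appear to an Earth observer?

Proper length L₀ = 520.4 m
γ = 1/√(1 - 0.904²) = 2.339
L = L₀/γ = 520.4/2.339 = 222.5 m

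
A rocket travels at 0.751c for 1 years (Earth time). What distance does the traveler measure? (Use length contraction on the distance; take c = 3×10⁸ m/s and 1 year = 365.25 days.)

Earth distance: d = v × t = 0.751c × 1 yr = 7.1099×10¹⁵ m
γ = 1.5145
d' = d/γ = 7.1099×10¹⁵/1.5145 = 4.695×10¹⁵ m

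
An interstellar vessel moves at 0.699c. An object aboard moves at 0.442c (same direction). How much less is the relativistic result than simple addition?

Classical: u' + v = 0.442 + 0.699 = 1.141c
Relativistic: u = (0.442 + 0.699)/(1 + 0.308958) = 1.141/1.308958 = 0.8717c
Difference: 1.141 - 0.8717 = 0.2693c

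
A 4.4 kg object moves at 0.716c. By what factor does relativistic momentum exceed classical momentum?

p_rel = γmv, p_class = mv
Ratio = γ = 1/√(1 - 0.716²) = 1.432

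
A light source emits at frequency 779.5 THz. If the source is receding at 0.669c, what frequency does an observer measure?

β = v/c = 0.669
(1-β)/(1+β) = 0.331/1.669 = 0.1983
Doppler factor = √(0.1983) = 0.4453
f_obs = 779.5 × 0.4453 = 347.1 THz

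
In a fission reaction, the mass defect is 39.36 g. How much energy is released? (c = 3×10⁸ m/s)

Convert mass defect: Δm = 39.36 g = 0.03936 kg
E = Δm·c² = 0.03936 × (3×10⁸)²
= 0.03936 × 9×10¹⁶ = 3.542×10¹⁵ J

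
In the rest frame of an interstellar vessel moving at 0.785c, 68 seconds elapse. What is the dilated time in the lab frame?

Proper time Δt₀ = 68 seconds
γ = 1/√(1 - 0.785²) = 1.614
Δt = γΔt₀ = 1.614 × 68 = 109.8 seconds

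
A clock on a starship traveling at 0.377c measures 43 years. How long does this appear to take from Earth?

Proper time Δt₀ = 43 years
γ = 1/√(1 - 0.377²) = 1.0797
Δt = γΔt₀ = 1.0797 × 43 = 46.43 years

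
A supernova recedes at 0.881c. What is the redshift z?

β = 0.881
(1+β)/(1-β) = 1.881/0.119 = 15.81
√(15.81) = 3.976
z = 3.976 - 1 = 2.976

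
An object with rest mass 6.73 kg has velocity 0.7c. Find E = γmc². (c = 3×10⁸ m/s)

γ = 1/√(1 - 0.7²) = 1.40028
mc² = 6.73 × (3×10⁸)² = 6.057×10¹⁷ J
E = γmc² = 1.40028 × 6.057×10¹⁷ = 8.481×10¹⁷ J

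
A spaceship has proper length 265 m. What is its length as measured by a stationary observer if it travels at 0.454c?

Proper length L₀ = 265 m
γ = 1/√(1 - 0.454²) = 1.1223
L = L₀/γ = 265/1.1223 = 236.1 m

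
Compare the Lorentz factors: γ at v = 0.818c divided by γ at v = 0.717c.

γ₁ = 1/√(1 - 0.818²) = 1.7385
γ₂ = 1/√(1 - 0.717²) = 1.4346
γ₁/γ₂ = 1.7385/1.4346 = 1.212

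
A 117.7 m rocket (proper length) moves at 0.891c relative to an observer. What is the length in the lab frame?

Proper length L₀ = 117.7 m
γ = 1/√(1 - 0.891²) = 2.2026
L = L₀/γ = 117.7/2.2026 = 53.44 m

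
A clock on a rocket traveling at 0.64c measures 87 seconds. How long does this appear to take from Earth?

Proper time Δt₀ = 87 seconds
γ = 1/√(1 - 0.64²) = 1.301
Δt = γΔt₀ = 1.301 × 87 = 113.2 seconds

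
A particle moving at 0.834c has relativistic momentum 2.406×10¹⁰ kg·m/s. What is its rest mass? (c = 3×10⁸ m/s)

γ = 1/√(1 - 0.834²) = 1.8124
v = 0.834 × 3×10⁸ = 2.502×10⁸ m/s
m = p/(γv) = 2.406×10¹⁰/(1.8124 × 2.502×10⁸) = 53.06 kg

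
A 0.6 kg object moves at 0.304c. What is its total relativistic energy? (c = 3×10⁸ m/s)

γ = 1/√(1 - 0.304²) = 1.0497
mc² = 0.6 × (3×10⁸)² = 5.400×10¹⁶ J
E = γmc² = 1.0497 × 5.400×10¹⁶ = 5.668×10¹⁶ J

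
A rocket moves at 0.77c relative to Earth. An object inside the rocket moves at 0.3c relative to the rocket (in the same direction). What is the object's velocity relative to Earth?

u = (u' + v)/(1 + u'v/c²)
Numerator: 0.3 + 0.77 = 1.07
Denominator: 1 + 0.231 = 1.231
u = 1.07/1.231 = 0.8692c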